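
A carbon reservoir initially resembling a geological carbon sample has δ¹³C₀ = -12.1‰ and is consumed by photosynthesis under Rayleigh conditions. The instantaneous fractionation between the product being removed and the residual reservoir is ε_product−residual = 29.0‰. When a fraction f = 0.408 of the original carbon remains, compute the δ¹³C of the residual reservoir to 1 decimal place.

Rayleigh residual: δ_res = (δ₀ + 1000)·f^(α−1) − 1000
α = ε/1000 + 1 = 1.02900, so α − 1 = 0.02900
f^(α−1) = 0.408^(0.02900) = 0.974337
δ_res = (-12.1 + 1000) × 0.974337 − 1000 = 962.547 − 1000 = -37.45‰

-37.5‰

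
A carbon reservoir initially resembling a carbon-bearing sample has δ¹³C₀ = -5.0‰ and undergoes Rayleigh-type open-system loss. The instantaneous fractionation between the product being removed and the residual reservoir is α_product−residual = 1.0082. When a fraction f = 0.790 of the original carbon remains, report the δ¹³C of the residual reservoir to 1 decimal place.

-6.9‰

Rayleigh residual: δ_res = (δ₀ + 1000)·f^(α−1) − 1000
α − 1 = 0.00820
f^(α−1) = 0.790^(0.00820) = 0.998069
δ_res = (-5.0 + 1000) × 0.998069 − 1000 = 993.079 − 1000 = -6.92‰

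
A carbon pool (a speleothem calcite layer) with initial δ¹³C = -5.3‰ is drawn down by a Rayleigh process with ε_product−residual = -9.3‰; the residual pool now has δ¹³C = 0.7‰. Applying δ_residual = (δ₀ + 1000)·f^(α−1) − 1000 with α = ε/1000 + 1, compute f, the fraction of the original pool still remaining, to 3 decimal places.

0.524

α − 1 = ε/1000 = -0.0093
(δ_res + 1000)/(δ₀ + 1000) = (0.7 + 1000)/(-5.3 + 1000) = 1000.7/994.7 = 1.006032
f = 1.006032^(1/-0.0093) = exp(ln(1.006032)/-0.0093) = exp(0.00601/-0.0093)
f = exp(-0.6467) = 0.5238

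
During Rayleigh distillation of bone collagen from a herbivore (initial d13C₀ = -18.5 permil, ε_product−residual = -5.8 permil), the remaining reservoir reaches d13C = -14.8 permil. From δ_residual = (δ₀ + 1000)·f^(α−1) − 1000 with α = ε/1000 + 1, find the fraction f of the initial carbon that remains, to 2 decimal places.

0.52

α − 1 = ε/1000 = -0.0058
(δ_res + 1000)/(δ₀ + 1000) = (-14.8 + 1000)/(-18.5 + 1000) = 985.2/981.5 = 1.003770
f = 1.003770^(1/-0.0058) = exp(ln(1.003770)/-0.0058) = exp(0.00376/-0.0058)
f = exp(-0.6487) = 0.5227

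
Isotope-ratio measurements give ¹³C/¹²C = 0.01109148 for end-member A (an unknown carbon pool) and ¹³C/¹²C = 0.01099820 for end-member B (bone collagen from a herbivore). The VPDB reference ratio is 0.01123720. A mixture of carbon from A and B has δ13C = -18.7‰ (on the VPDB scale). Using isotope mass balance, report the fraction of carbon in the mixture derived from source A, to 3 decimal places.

δ_A = (0.01109148/0.01123720 − 1)×1000 = (0.987032 − 1)×1000 = -12.968‰
δ_B = (0.01099820/0.01123720 − 1)×1000 = (0.978731 − 1)×1000 = -21.269‰
f_A = (δ_mix − δ_B)/(δ_A − δ_B) = (-18.7 − (-21.269))/(-12.968 − (-21.269))
f_A = 2.569 / 8.301 = 0.3094

0.309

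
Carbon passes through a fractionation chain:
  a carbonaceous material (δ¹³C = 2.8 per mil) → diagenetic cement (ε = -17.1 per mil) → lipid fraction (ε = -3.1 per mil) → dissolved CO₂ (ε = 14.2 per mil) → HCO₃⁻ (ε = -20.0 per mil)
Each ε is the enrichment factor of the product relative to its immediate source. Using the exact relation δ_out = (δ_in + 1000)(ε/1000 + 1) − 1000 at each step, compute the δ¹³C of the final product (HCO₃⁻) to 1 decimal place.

step 1: δ = (2.80 + 1000)·(-17.1/1000 + 1) − 1000 = -14.35 per mil
step 2: δ = (-14.35 + 1000)·(-3.1/1000 + 1) − 1000 = -17.40 per mil
step 3: δ = (-17.40 + 1000)·(14.2/1000 + 1) − 1000 = -3.45 per mil
step 4: δ = (-3.45 + 1000)·(-20.0/1000 + 1) − 1000 = -23.38 per mil

-23.4 per mil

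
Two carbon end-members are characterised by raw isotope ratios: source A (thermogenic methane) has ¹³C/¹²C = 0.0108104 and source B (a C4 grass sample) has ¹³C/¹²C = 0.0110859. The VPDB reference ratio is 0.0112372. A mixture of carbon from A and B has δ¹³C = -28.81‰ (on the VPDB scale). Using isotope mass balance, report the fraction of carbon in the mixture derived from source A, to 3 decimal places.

δ_A = (0.0108104/0.0112372 − 1)×1000 = (0.962019 − 1)×1000 = -37.981‰
δ_B = (0.0110859/0.0112372 − 1)×1000 = (0.986536 − 1)×1000 = -13.464‰
f_A = (δ_mix − δ_B)/(δ_A − δ_B) = (-28.81 − (-13.464))/(-37.981 − (-13.464))
f_A = -15.346 / -24.517 = 0.6259

0.626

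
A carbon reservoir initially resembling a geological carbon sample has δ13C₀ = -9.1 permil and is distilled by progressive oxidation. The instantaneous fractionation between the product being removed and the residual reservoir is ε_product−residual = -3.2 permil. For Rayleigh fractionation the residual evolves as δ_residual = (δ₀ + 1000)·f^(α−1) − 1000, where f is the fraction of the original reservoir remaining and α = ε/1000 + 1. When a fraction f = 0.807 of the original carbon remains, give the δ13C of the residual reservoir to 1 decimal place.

Rayleigh residual: δ_res = (δ₀ + 1000)·f^(α−1) − 1000
α = ε/1000 + 1 = 0.99680, so α − 1 = -0.00320
f^(α−1) = 0.807^(-0.00320) = 1.000686
δ_res = (-9.1 + 1000) × 1.000686 − 1000 = 991.580 − 1000 = -8.42 permil

-8.4 permil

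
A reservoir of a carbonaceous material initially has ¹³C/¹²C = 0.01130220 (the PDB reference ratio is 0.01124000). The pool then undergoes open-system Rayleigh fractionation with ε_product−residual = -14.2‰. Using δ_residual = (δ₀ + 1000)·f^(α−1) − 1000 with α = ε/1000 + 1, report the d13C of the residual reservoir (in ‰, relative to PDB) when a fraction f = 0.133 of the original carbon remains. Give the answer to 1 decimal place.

34.8‰

δ₀ = (0.01130220/0.01124000 − 1)×1000 = (1.005534 − 1)×1000 = 5.534‰
α − 1 = ε/1000 = -0.0142
f^(α−1) = 0.133^(-0.0142) = 1.029061
δ_res = (5.534 + 1000) × 1.029061 − 1000 = 1034.756 − 1000 = 34.76‰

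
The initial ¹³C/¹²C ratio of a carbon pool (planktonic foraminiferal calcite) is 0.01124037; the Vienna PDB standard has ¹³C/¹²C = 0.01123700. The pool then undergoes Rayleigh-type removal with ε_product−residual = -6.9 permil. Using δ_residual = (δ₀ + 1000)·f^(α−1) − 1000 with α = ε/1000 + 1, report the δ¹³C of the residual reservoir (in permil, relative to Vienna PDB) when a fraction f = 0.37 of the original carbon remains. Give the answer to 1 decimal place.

δ₀ = (0.01124037/0.01123700 − 1)×1000 = (1.000300 − 1)×1000 = 0.300 permil
α − 1 = ε/1000 = -0.0069
f^(α−1) = 0.37^(-0.0069) = 1.006884
δ_res = (0.300 + 1000) × 1.006884 − 1000 = 1007.186 − 1000 = 7.19 permil

7.2 permil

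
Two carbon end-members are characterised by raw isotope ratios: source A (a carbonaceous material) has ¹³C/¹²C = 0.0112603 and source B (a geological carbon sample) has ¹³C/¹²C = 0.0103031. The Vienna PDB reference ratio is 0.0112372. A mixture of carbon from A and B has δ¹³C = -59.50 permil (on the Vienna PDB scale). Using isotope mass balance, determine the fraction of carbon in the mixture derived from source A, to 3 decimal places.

0.277

δ_A = (0.0112603/0.0112372 − 1)×1000 = (1.002056 − 1)×1000 = 2.056 permil
δ_B = (0.0103031/0.0112372 − 1)×1000 = (0.916874 − 1)×1000 = -83.126 permil
f_A = (δ_mix − δ_B)/(δ_A − δ_B) = (-59.50 − (-83.126))/(2.056 − (-83.126))
f_A = 23.626 / 85.181 = 0.2774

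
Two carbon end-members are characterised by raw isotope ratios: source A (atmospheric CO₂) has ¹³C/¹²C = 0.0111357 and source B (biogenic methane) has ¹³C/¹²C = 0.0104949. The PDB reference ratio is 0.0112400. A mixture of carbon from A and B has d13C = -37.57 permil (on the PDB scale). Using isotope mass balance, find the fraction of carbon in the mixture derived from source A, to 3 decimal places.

δ_A = (0.0111357/0.0112400 − 1)×1000 = (0.990721 − 1)×1000 = -9.279 permil
δ_B = (0.0104949/0.0112400 − 1)×1000 = (0.933710 − 1)×1000 = -66.290 permil
f_A = (δ_mix − δ_B)/(δ_A − δ_B) = (-37.57 − (-66.290))/(-9.279 − (-66.290))
f_A = 28.720 / 57.011 = 0.5038

0.504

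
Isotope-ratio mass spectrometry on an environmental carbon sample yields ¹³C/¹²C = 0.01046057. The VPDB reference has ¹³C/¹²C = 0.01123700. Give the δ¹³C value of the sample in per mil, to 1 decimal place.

δ¹³C = (R_sample / R_standard − 1) × 1000
R_sample / R_standard = 0.01046057 / 0.01123700 = 0.930904
δ¹³C = (0.930904 − 1) × 1000 = -69.10 per mil

-69.1 per mil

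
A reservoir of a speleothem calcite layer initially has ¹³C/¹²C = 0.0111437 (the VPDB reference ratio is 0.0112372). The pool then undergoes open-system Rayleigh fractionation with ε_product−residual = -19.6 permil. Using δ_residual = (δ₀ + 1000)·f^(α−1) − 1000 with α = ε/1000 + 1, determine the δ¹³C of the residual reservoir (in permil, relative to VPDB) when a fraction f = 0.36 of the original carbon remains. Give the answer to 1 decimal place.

11.7 permil

δ₀ = (0.0111437/0.0112372 − 1)×1000 = (0.991679 − 1)×1000 = -8.321 permil
α − 1 = ε/1000 = -0.0196
f^(α−1) = 0.36^(-0.0196) = 1.020226
δ_res = (-8.321 + 1000) × 1.020226 − 1000 = 1011.737 − 1000 = 11.74 permil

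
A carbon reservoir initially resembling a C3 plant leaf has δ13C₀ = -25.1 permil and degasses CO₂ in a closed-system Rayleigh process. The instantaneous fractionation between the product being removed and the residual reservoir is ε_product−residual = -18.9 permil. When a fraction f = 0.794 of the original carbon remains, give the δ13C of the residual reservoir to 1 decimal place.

-20.8 permil

Rayleigh residual: δ_res = (δ₀ + 1000)·f^(α−1) − 1000
α = ε/1000 + 1 = 0.98110, so α − 1 = -0.01890
f^(α−1) = 0.794^(-0.01890) = 1.004369
δ_res = (-25.1 + 1000) × 1.004369 − 1000 = 979.160 − 1000 = -20.84 permil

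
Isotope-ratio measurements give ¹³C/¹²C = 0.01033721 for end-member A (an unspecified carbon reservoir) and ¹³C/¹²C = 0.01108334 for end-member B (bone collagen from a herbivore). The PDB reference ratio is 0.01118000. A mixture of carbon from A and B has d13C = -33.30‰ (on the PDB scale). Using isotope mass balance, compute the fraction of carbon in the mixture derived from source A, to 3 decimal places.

0.369

δ_A = (0.01033721/0.01118000 − 1)×1000 = (0.924616 − 1)×1000 = -75.384‰
δ_B = (0.01108334/0.01118000 − 1)×1000 = (0.991354 − 1)×1000 = -8.646‰
f_A = (δ_mix − δ_B)/(δ_A − δ_B) = (-33.30 − (-8.646))/(-75.384 − (-8.646))
f_A = -24.654 / -66.738 = 0.3694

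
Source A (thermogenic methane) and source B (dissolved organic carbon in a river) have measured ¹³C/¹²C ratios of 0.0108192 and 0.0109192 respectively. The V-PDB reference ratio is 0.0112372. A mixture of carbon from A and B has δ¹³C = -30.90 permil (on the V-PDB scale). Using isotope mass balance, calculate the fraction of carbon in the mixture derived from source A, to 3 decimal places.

0.292

δ_A = (0.0108192/0.0112372 − 1)×1000 = (0.962802 − 1)×1000 = -37.198 permil
δ_B = (0.0109192/0.0112372 − 1)×1000 = (0.971701 − 1)×1000 = -28.299 permil
f_A = (δ_mix − δ_B)/(δ_A − δ_B) = (-30.90 − (-28.299))/(-37.198 − (-28.299))
f_A = -2.601 / -8.899 = 0.2923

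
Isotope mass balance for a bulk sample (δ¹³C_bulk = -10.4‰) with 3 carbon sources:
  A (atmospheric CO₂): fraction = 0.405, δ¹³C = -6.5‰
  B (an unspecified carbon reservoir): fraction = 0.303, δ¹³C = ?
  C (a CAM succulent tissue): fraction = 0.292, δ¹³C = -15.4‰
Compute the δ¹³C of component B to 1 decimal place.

Isotope mass balance: δ_bulk = Σ fᵢ·δᵢ.
-10.4 = 0.405×(-6.5) + 0.303×δ_B + 0.292×(-15.4)
0.303·δ_B = -10.4 − (-7.129) = -3.271
δ_B = -3.271 / 0.303 = -10.79‰

-10.8‰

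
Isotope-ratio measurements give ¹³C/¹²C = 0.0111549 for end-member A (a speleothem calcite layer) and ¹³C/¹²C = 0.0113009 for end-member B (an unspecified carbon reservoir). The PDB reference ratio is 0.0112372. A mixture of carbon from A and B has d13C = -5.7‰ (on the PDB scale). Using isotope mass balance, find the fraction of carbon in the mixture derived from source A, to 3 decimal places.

0.875

δ_A = (0.0111549/0.0112372 − 1)×1000 = (0.992676 − 1)×1000 = -7.324‰
δ_B = (0.0113009/0.0112372 − 1)×1000 = (1.005669 − 1)×1000 = 5.669‰
f_A = (δ_mix − δ_B)/(δ_A − δ_B) = (-5.7 − (5.669))/(-7.324 − (5.669))
f_A = -11.369 / -12.993 = 0.8750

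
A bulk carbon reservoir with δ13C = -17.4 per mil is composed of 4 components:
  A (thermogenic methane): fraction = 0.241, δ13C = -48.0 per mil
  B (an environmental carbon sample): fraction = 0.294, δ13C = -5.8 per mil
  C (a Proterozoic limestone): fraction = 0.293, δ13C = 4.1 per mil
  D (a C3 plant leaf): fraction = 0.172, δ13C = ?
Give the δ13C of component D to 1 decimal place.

-31.0 per mil

Isotope mass balance: δ_bulk = Σ fᵢ·δᵢ.
-17.4 = 0.241×(-48.0) + 0.294×(-5.8) + 0.293×(4.1) + 0.172×δ_D
0.172·δ_D = -17.4 − (-12.072) = -5.328
δ_D = -5.328 / 0.172 = -30.98 per mil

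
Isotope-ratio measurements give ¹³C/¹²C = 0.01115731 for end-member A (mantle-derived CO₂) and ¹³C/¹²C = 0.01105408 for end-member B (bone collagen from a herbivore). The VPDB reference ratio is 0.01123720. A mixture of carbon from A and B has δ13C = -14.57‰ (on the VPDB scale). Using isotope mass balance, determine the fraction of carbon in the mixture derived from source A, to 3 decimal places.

δ_A = (0.01115731/0.01123720 − 1)×1000 = (0.992891 − 1)×1000 = -7.109‰
δ_B = (0.01105408/0.01123720 − 1)×1000 = (0.983704 − 1)×1000 = -16.296‰
f_A = (δ_mix − δ_B)/(δ_A − δ_B) = (-14.57 − (-16.296))/(-7.109 − (-16.296))
f_A = 1.726 / 9.186 = 0.1879

0.188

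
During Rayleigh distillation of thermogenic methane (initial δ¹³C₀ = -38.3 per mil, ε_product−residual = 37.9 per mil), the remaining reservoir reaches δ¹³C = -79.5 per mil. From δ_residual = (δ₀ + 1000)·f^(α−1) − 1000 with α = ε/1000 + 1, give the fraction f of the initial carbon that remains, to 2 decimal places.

α − 1 = ε/1000 = 0.0379
(δ_res + 1000)/(δ₀ + 1000) = (-79.5 + 1000)/(-38.3 + 1000) = 920.5/961.7 = 0.957159
f = 0.957159^(1/0.0379) = exp(ln(0.957159)/0.0379) = exp(-0.04379/0.0379)
f = exp(-1.1553) = 0.3150

0.31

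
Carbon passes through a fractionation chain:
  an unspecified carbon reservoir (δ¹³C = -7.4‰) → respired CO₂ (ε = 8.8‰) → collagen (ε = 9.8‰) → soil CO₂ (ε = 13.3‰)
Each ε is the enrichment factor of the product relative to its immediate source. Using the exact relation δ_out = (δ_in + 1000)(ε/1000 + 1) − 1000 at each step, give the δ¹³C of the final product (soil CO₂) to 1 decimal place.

step 1: δ = (-7.40 + 1000)·(8.8/1000 + 1) − 1000 = 1.33‰
step 2: δ = (1.33 + 1000)·(9.8/1000 + 1) − 1000 = 11.15‰
step 3: δ = (11.15 + 1000)·(13.3/1000 + 1) − 1000 = 24.60‰

24.6‰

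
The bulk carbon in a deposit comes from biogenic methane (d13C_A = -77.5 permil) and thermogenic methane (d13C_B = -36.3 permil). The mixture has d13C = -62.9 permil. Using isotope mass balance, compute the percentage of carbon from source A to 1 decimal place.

δ_mix = f_A·δ_A + (1 − f_A)·δ_B  ⇒  f_A = (δ_mix − δ_B)/(δ_A − δ_B)
f_A = (-62.9 − (-36.3)) / (-77.5 − (-36.3))
f_A = -26.6 / -41.2 = 0.6456

64.6%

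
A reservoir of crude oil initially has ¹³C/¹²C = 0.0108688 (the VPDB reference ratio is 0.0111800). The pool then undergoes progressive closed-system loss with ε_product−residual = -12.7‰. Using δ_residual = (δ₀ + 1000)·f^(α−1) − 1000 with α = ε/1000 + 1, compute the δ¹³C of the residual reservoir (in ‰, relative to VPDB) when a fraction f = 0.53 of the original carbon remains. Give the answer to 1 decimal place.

-20.0‰

δ₀ = (0.0108688/0.0111800 − 1)×1000 = (0.972165 − 1)×1000 = -27.835‰
α − 1 = ε/1000 = -0.0127
f^(α−1) = 0.53^(-0.0127) = 1.008096
δ_res = (-27.835 + 1000) × 1.008096 − 1000 = 980.035 − 1000 = -19.97‰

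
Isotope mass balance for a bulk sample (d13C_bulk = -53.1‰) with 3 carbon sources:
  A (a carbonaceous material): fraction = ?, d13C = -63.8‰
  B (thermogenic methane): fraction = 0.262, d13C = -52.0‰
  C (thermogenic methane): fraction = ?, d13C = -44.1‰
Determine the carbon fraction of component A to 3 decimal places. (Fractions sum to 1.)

Let f_A and f_C be the unknown fractions; fractions sum to 1 so f_A + f_C = 0.738.
Mass balance: Σ fᵢ·δᵢ = δ_bulk ⇒ f_A·(-63.8) + f_C·(-44.1) = -53.1 − (-13.624) = -39.476
Substitute f_C = 0.738 − f_A:
f_A·(-63.8 − -44.1) = -39.476 − 0.738×(-44.1) = -6.930
f_A = -6.930 / -19.7 = 0.3518

0.352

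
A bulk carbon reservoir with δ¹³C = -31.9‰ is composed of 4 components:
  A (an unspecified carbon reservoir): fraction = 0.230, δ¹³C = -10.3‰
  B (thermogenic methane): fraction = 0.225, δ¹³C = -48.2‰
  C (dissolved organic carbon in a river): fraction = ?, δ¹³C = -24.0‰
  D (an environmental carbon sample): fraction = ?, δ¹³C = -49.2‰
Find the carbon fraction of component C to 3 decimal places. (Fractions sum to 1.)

Let f_C and f_D be the unknown fractions; fractions sum to 1 so f_C + f_D = 0.545.
Mass balance: Σ fᵢ·δᵢ = δ_bulk ⇒ f_C·(-24.0) + f_D·(-49.2) = -31.9 − (-13.214) = -18.686
Substitute f_D = 0.545 − f_C:
f_C·(-24.0 − -49.2) = -18.686 − 0.545×(-49.2) = 8.128
f_C = 8.128 / 25.2 = 0.3225

0.323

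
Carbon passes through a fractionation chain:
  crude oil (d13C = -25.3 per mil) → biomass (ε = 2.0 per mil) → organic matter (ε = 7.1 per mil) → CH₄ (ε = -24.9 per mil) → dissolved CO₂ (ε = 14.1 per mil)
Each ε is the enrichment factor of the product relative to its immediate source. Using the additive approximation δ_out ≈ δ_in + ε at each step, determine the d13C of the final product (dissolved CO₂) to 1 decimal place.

step 1: δ ≈ -25.3 + (2.0) = -23.3 per mil
step 2: δ ≈ -23.3 + (7.1) = -16.2 per mil
step 3: δ ≈ -16.2 + (-24.9) = -41.1 per mil
step 4: δ ≈ -41.1 + (14.1) = -27.0 per mil

-27.0 per mil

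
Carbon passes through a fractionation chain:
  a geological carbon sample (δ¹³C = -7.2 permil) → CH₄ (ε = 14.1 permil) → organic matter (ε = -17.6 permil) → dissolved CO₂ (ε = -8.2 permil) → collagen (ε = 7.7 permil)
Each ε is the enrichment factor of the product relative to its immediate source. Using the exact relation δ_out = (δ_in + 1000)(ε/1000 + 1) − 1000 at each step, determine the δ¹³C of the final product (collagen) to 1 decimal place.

step 1: δ = (-7.20 + 1000)·(14.1/1000 + 1) − 1000 = 6.80 permil
step 2: δ = (6.80 + 1000)·(-17.6/1000 + 1) − 1000 = -10.92 permil
step 3: δ = (-10.92 + 1000)·(-8.2/1000 + 1) − 1000 = -19.03 permil
step 4: δ = (-19.03 + 1000)·(7.7/1000 + 1) − 1000 = -11.48 permil

-11.5 permil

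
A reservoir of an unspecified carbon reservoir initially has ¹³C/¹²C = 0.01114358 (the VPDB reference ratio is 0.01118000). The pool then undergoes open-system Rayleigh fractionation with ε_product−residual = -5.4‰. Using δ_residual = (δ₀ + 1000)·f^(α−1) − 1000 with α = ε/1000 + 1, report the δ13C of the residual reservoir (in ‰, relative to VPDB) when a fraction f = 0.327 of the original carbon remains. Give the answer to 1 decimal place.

δ₀ = (0.01114358/0.01118000 − 1)×1000 = (0.996742 − 1)×1000 = -3.258‰
α − 1 = ε/1000 = -0.0054
f^(α−1) = 0.327^(-0.0054) = 1.006054
δ_res = (-3.258 + 1000) × 1.006054 − 1000 = 1002.777 − 1000 = 2.78‰

2.8‰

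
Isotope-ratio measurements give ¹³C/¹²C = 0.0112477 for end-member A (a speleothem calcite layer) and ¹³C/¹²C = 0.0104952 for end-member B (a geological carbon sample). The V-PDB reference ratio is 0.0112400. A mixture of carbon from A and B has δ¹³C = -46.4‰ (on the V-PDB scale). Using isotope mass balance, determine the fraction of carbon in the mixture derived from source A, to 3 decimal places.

δ_A = (0.0112477/0.0112400 − 1)×1000 = (1.000685 − 1)×1000 = 0.685‰
δ_B = (0.0104952/0.0112400 − 1)×1000 = (0.933737 − 1)×1000 = -66.263‰
f_A = (δ_mix − δ_B)/(δ_A − δ_B) = (-46.4 − (-66.263))/(0.685 − (-66.263))
f_A = 19.863 / 66.948 = 0.2967

0.297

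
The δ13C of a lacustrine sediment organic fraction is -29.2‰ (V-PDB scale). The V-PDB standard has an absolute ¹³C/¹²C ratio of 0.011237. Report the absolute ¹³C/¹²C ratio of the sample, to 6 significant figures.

0.0109089

R_sample = R_standard × (δ13C/1000 + 1)
R_sample = 0.011237 × (-29.2/1000 + 1) = 0.011237 × 0.970800
R_sample = 0.0109089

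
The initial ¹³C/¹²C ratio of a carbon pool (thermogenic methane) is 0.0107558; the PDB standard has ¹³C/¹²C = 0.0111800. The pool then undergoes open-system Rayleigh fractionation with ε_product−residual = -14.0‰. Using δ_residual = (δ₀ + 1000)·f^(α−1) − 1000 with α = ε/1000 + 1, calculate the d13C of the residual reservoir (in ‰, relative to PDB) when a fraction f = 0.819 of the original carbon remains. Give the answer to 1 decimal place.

δ₀ = (0.0107558/0.0111800 − 1)×1000 = (0.962057 − 1)×1000 = -37.943‰
α − 1 = ε/1000 = -0.0140
f^(α−1) = 0.819^(-0.0140) = 1.002799
δ_res = (-37.943 + 1000) × 1.002799 − 1000 = 964.750 − 1000 = -35.25‰

-35.2‰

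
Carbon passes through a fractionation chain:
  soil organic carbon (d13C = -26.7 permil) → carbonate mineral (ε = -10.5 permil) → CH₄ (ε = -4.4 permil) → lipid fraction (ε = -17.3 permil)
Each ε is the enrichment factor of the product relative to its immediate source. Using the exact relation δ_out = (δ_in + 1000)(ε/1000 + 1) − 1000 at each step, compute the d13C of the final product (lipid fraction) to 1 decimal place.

step 1: δ = (-26.70 + 1000)·(-10.5/1000 + 1) − 1000 = -36.92 permil
step 2: δ = (-36.92 + 1000)·(-4.4/1000 + 1) − 1000 = -41.16 permil
step 3: δ = (-41.16 + 1000)·(-17.3/1000 + 1) − 1000 = -57.75 permil

-57.7 permil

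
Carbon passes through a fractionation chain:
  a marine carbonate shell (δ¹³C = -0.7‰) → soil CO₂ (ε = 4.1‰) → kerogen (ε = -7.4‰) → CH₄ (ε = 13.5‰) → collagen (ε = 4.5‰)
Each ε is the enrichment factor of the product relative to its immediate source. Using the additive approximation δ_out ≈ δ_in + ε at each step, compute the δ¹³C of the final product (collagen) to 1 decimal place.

step 1: δ ≈ -0.7 + (4.1) = 3.4‰
step 2: δ ≈ 3.4 + (-7.4) = -4.0‰
step 3: δ ≈ -4.0 + (13.5) = 9.5‰
step 4: δ ≈ 9.5 + (4.5) = 14.0‰

14.0‰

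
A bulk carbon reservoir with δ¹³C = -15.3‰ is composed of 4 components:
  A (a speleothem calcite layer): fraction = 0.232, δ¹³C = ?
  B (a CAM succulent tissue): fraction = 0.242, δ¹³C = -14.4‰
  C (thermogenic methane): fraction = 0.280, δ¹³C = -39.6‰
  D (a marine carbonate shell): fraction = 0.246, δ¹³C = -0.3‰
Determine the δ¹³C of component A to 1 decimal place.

Isotope mass balance: δ_bulk = Σ fᵢ·δᵢ.
-15.3 = 0.232×δ_A + 0.242×(-14.4) + 0.280×(-39.6) + 0.246×(-0.3)
0.232·δ_A = -15.3 − (-14.647) = -0.653
δ_A = -0.653 / 0.232 = -2.82‰

-2.8‰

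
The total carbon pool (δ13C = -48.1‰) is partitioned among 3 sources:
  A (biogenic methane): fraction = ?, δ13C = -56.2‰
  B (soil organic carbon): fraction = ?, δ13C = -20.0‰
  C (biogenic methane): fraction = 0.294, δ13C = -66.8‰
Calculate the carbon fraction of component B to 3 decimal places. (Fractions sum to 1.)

0.310

Let f_B and f_A be the unknown fractions; fractions sum to 1 so f_B + f_A = 0.706.
Mass balance: Σ fᵢ·δᵢ = δ_bulk ⇒ f_B·(-20.0) + f_A·(-56.2) = -48.1 − (-19.639) = -28.461
Substitute f_A = 0.706 − f_B:
f_B·(-20.0 − -56.2) = -28.461 − 0.706×(-56.2) = 11.216
f_B = 11.216 / 36.2 = 0.3098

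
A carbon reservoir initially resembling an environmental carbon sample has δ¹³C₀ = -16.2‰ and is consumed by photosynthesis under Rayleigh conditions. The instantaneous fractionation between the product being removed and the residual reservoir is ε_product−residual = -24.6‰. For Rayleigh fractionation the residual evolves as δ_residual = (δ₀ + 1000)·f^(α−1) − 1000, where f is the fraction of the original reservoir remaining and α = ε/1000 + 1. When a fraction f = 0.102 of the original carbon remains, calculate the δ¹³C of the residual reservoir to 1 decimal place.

40.6‰

Rayleigh residual: δ_res = (δ₀ + 1000)·f^(α−1) − 1000
α = ε/1000 + 1 = 0.97540, so α − 1 = -0.02460
f^(α−1) = 0.102^(-0.02460) = 1.057763
δ_res = (-16.2 + 1000) × 1.057763 − 1000 = 1040.627 − 1000 = 40.63‰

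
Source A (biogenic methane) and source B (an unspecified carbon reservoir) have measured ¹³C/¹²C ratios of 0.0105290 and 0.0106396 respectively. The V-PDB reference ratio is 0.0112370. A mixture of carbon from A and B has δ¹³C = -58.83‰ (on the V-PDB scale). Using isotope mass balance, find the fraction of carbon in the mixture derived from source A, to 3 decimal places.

0.576

δ_A = (0.0105290/0.0112370 − 1)×1000 = (0.936994 − 1)×1000 = -63.006‰
δ_B = (0.0106396/0.0112370 − 1)×1000 = (0.946836 − 1)×1000 = -53.164‰
f_A = (δ_mix − δ_B)/(δ_A − δ_B) = (-58.83 − (-53.164))/(-63.006 − (-53.164))
f_A = -5.666 / -9.842 = 0.5757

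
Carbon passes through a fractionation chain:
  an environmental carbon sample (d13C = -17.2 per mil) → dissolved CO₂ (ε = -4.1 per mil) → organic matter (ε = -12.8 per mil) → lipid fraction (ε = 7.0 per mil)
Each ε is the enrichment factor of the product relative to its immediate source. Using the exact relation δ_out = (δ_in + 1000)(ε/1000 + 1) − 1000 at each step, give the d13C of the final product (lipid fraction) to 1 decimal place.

-27.0 per mil

step 1: δ = (-17.20 + 1000)·(-4.1/1000 + 1) − 1000 = -21.23 per mil
step 2: δ = (-21.23 + 1000)·(-12.8/1000 + 1) − 1000 = -33.76 per mil
step 3: δ = (-33.76 + 1000)·(7.0/1000 + 1) − 1000 = -26.99 per mil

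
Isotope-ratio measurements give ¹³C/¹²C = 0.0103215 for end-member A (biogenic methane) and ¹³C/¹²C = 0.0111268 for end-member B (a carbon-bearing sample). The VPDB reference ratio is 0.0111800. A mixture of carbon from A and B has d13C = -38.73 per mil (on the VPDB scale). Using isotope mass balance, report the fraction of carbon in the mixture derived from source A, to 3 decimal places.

0.472

δ_A = (0.0103215/0.0111800 − 1)×1000 = (0.923211 − 1)×1000 = -76.789 per mil
δ_B = (0.0111268/0.0111800 − 1)×1000 = (0.995242 − 1)×1000 = -4.758 per mil
f_A = (δ_mix − δ_B)/(δ_A − δ_B) = (-38.73 − (-4.758))/(-76.789 − (-4.758))
f_A = -33.972 / -72.030 = 0.4716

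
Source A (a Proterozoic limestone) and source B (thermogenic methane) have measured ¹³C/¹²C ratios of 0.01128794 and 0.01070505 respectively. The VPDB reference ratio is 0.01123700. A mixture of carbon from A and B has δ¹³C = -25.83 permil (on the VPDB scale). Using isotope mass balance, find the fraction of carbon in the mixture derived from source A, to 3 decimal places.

0.415

δ_A = (0.01128794/0.01123700 − 1)×1000 = (1.004533 − 1)×1000 = 4.533 permil
δ_B = (0.01070505/0.01123700 − 1)×1000 = (0.952661 − 1)×1000 = -47.339 permil
f_A = (δ_mix − δ_B)/(δ_A − δ_B) = (-25.83 − (-47.339))/(4.533 − (-47.339))
f_A = 21.509 / 51.872 = 0.4147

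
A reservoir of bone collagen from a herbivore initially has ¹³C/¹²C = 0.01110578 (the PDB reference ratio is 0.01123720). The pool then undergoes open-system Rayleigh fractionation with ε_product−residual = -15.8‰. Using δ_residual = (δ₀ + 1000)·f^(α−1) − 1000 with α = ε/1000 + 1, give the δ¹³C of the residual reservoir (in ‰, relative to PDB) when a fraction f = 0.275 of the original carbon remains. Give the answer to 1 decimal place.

8.7‰

δ₀ = (0.01110578/0.01123720 − 1)×1000 = (0.988305 − 1)×1000 = -11.695‰
α − 1 = ε/1000 = -0.0158
f^(α−1) = 0.275^(-0.0158) = 1.020607
δ_res = (-11.695 + 1000) × 1.020607 − 1000 = 1008.671 − 1000 = 8.67‰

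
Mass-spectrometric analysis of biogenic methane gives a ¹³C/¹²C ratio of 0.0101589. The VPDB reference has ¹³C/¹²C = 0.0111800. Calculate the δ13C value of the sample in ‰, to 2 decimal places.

-91.33‰

δ13C = (R_sample / R_standard − 1) × 1000
R_sample / R_standard = 0.0101589 / 0.0111800 = 0.908667
δ13C = (0.908667 − 1) × 1000 = -91.333‰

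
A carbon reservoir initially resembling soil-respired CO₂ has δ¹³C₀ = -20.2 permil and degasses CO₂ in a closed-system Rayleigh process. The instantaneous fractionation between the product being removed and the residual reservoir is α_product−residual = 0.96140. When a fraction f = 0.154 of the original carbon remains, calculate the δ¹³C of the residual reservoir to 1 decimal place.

Rayleigh residual: δ_res = (δ₀ + 1000)·f^(α−1) − 1000
α − 1 = -0.03860
f^(α−1) = 0.154^(-0.03860) = 1.074884
δ_res = (-20.2 + 1000) × 1.074884 − 1000 = 1053.172 − 1000 = 53.17 permil

53.2 permil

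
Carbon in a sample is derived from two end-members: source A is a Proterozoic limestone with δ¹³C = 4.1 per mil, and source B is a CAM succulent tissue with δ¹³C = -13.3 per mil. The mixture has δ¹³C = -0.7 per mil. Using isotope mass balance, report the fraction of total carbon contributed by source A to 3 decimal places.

0.724

δ_mix = f_A·δ_A + (1 − f_A)·δ_B  ⇒  f_A = (δ_mix − δ_B)/(δ_A − δ_B)
f_A = (-0.7 − (-13.3)) / (4.1 − (-13.3))
f_A = 12.6 / 17.4 = 0.7241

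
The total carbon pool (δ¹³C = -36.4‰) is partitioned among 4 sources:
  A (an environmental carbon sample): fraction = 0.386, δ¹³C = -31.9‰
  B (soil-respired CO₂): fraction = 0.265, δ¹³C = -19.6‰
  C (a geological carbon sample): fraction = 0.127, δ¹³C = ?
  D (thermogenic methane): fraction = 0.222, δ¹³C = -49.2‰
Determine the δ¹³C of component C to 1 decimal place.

-62.8‰

Isotope mass balance: δ_bulk = Σ fᵢ·δᵢ.
-36.4 = 0.386×(-31.9) + 0.265×(-19.6) + 0.127×δ_C + 0.222×(-49.2)
0.127·δ_C = -36.4 − (-28.430) = -7.970
δ_C = -7.970 / 0.127 = -62.76‰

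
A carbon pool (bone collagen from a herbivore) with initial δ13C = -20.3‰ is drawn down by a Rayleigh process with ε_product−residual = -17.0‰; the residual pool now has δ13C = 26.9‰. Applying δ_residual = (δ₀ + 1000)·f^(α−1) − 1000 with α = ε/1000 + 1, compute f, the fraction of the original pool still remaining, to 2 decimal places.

α − 1 = ε/1000 = -0.0170
(δ_res + 1000)/(δ₀ + 1000) = (26.9 + 1000)/(-20.3 + 1000) = 1026.9/979.7 = 1.048178
f = 1.048178^(1/-0.0170) = exp(ln(1.048178)/-0.0170) = exp(0.04705/-0.0170)
f = exp(-2.7678) = 0.0628

0.06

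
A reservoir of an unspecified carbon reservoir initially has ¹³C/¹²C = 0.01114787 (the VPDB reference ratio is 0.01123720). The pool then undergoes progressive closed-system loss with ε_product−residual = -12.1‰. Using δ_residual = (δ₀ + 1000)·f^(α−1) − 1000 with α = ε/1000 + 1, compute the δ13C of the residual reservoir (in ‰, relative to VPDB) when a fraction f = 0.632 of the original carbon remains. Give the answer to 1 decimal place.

δ₀ = (0.01114787/0.01123720 − 1)×1000 = (0.992051 − 1)×1000 = -7.949‰
α − 1 = ε/1000 = -0.0121
f^(α−1) = 0.632^(-0.0121) = 1.005568
δ_res = (-7.949 + 1000) × 1.005568 − 1000 = 997.574 − 1000 = -2.43‰

-2.4‰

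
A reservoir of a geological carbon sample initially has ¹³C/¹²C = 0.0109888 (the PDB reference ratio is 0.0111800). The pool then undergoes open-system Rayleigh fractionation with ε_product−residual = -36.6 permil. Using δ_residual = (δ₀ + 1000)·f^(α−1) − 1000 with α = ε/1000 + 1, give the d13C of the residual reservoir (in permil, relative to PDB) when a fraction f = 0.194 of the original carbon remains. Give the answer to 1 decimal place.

43.7 permil

δ₀ = (0.0109888/0.0111800 − 1)×1000 = (0.982898 − 1)×1000 = -17.102 permil
α − 1 = ε/1000 = -0.0366
f^(α−1) = 0.194^(-0.0366) = 1.061858
δ_res = (-17.102 + 1000) × 1.061858 − 1000 = 1043.698 − 1000 = 43.70 permil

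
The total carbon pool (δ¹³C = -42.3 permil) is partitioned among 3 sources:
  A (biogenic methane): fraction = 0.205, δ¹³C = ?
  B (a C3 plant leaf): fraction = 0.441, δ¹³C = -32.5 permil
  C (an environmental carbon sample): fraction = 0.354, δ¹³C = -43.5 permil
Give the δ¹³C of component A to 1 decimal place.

Isotope mass balance: δ_bulk = Σ fᵢ·δᵢ.
-42.3 = 0.205×δ_A + 0.441×(-32.5) + 0.354×(-43.5)
0.205·δ_A = -42.3 − (-29.731) = -12.569
δ_A = -12.569 / 0.205 = -61.31 permil

-61.3 permil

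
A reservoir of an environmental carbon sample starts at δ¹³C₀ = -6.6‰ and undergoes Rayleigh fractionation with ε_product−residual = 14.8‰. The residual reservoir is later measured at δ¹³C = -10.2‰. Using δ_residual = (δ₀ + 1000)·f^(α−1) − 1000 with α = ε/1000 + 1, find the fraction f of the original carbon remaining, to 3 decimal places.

0.782

α − 1 = ε/1000 = 0.0148
(δ_res + 1000)/(δ₀ + 1000) = (-10.2 + 1000)/(-6.6 + 1000) = 989.8/993.4 = 0.996376
f = 0.996376^(1/0.0148) = exp(ln(0.996376)/0.0148) = exp(-0.00363/0.0148)
f = exp(-0.2453) = 0.7825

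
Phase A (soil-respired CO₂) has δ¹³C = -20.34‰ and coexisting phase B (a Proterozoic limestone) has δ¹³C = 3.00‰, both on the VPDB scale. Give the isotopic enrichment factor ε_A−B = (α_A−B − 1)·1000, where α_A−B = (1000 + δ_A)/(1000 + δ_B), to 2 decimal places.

α_A−B = (1000 + -20.34) / (1000 + 3.00) = 979.66 / 1003.00 = 0.976730
ε_A−B = (0.976730 − 1) × 1000 = -23.270‰
(The approximation ε ≈ δ_A − δ_B would give -23.34‰.)

-23.27‰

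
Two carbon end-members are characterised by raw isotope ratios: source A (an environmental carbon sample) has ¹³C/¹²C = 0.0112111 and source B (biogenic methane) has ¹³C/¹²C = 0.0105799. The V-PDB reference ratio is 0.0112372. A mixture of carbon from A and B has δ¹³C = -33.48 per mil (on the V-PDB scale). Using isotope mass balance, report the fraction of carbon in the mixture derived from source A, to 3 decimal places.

0.445

δ_A = (0.0112111/0.0112372 − 1)×1000 = (0.997677 − 1)×1000 = -2.323 per mil
δ_B = (0.0105799/0.0112372 − 1)×1000 = (0.941507 − 1)×1000 = -58.493 per mil
f_A = (δ_mix − δ_B)/(δ_A − δ_B) = (-33.48 − (-58.493))/(-2.323 − (-58.493))
f_A = 25.013 / 56.171 = 0.4453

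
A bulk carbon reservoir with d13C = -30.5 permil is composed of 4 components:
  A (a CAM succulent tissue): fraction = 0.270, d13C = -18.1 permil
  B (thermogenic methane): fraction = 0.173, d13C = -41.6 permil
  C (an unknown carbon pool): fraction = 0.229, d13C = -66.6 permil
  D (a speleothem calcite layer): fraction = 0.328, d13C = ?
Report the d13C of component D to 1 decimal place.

-9.6 permil

Isotope mass balance: δ_bulk = Σ fᵢ·δᵢ.
-30.5 = 0.270×(-18.1) + 0.173×(-41.6) + 0.229×(-66.6) + 0.328×δ_D
0.328·δ_D = -30.5 − (-27.335) = -3.165
δ_D = -3.165 / 0.328 = -9.65 permil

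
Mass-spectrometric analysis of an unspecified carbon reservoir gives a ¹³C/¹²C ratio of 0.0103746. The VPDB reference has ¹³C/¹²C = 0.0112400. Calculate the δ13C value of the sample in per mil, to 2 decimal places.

δ13C = (R_sample / R_standard − 1) × 1000
R_sample / R_standard = 0.0103746 / 0.0112400 = 0.923007
δ13C = (0.923007 − 1) × 1000 = -76.993 per mil

-76.99 per mil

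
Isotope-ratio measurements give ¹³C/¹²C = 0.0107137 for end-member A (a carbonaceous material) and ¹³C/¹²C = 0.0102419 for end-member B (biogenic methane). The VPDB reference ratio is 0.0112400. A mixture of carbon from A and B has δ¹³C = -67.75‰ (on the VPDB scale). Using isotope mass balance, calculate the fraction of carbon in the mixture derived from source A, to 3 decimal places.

δ_A = (0.0107137/0.0112400 − 1)×1000 = (0.953176 − 1)×1000 = -46.824‰
δ_B = (0.0102419/0.0112400 − 1)×1000 = (0.911201 − 1)×1000 = -88.799‰
f_A = (δ_mix − δ_B)/(δ_A − δ_B) = (-67.75 − (-88.799))/(-46.824 − (-88.799))
f_A = 21.049 / 41.975 = 0.5015

0.501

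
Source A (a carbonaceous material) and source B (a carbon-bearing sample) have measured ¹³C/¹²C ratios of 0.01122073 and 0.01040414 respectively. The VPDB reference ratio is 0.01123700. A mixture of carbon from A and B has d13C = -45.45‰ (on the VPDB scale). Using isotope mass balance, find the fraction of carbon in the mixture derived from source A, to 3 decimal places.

δ_A = (0.01122073/0.01123700 − 1)×1000 = (0.998552 − 1)×1000 = -1.448‰
δ_B = (0.01040414/0.01123700 − 1)×1000 = (0.925882 − 1)×1000 = -74.118‰
f_A = (δ_mix − δ_B)/(δ_A − δ_B) = (-45.45 − (-74.118))/(-1.448 − (-74.118))
f_A = 28.668 / 72.670 = 0.3945

0.394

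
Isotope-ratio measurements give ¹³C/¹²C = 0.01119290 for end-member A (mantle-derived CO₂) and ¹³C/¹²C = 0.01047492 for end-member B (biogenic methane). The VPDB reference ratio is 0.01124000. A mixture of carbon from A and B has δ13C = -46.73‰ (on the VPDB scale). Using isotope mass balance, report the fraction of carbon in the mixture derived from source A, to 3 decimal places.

δ_A = (0.01119290/0.01124000 − 1)×1000 = (0.995810 − 1)×1000 = -4.190‰
δ_B = (0.01047492/0.01124000 − 1)×1000 = (0.931932 − 1)×1000 = -68.068‰
f_A = (δ_mix − δ_B)/(δ_A − δ_B) = (-46.73 − (-68.068))/(-4.190 − (-68.068))
f_A = 21.338 / 63.877 = 0.3340

0.334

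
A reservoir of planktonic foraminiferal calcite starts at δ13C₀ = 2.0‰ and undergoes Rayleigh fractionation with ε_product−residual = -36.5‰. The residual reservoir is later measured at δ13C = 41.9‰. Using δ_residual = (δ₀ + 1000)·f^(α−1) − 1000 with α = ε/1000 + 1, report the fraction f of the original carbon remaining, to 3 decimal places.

α − 1 = ε/1000 = -0.0365
(δ_res + 1000)/(δ₀ + 1000) = (41.9 + 1000)/(2.0 + 1000) = 1041.9/1002.0 = 1.039820
f = 1.039820^(1/-0.0365) = exp(ln(1.039820)/-0.0365) = exp(0.03905/-0.0365)
f = exp(-1.0698) = 0.3431

0.343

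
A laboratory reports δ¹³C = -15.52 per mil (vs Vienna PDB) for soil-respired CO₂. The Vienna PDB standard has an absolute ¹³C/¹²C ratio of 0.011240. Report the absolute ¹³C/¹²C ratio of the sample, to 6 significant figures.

0.0110656

R_sample = R_standard × (δ¹³C/1000 + 1)
R_sample = 0.011240 × (-15.52/1000 + 1) = 0.011240 × 0.984480
R_sample = 0.0110656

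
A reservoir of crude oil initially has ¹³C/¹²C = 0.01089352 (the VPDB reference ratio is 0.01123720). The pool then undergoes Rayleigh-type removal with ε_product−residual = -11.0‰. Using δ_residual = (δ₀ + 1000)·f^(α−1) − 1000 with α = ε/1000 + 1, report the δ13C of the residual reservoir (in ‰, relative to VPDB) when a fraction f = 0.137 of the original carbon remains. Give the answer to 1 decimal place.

-9.2‰

δ₀ = (0.01089352/0.01123720 − 1)×1000 = (0.969416 − 1)×1000 = -30.584‰
α − 1 = ε/1000 = -0.0110
f^(α−1) = 0.137^(-0.0110) = 1.022106
δ_res = (-30.584 + 1000) × 1.022106 − 1000 = 990.846 − 1000 = -9.15‰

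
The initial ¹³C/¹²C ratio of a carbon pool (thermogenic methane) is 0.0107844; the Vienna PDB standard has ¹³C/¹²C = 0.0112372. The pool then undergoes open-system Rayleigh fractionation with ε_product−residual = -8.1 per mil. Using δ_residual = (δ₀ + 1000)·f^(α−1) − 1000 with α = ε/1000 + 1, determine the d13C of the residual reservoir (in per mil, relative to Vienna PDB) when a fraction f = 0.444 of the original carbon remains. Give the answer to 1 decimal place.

δ₀ = (0.0107844/0.0112372 − 1)×1000 = (0.959705 − 1)×1000 = -40.295 per mil
α − 1 = ε/1000 = -0.0081
f^(α−1) = 0.444^(-0.0081) = 1.006598
δ_res = (-40.295 + 1000) × 1.006598 − 1000 = 966.038 − 1000 = -33.96 per mil

-34.0 per mil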